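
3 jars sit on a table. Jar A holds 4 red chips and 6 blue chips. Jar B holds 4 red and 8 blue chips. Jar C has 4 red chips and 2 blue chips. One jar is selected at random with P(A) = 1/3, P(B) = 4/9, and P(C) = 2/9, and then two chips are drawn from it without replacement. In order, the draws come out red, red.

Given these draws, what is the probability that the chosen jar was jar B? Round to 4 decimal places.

Under each hypothesis, the probability of the observed sequence is: P(data | jar A) = (4/10)(3/9) = 2/15; P(data | jar B) = (4/12)(3/11) = 1/11; P(data | jar C) = (4/6)(3/5) = 2/5.
Weighting by the prior gives 1/3 · 2/15 = 2/45, 4/9 · 1/11 = 4/99, 2/9 · 2/5 = 4/45; these sum to 86/495.
Therefore the posterior P(jar B | data) = (4/99) / (86/495) = 10/43.

0.2326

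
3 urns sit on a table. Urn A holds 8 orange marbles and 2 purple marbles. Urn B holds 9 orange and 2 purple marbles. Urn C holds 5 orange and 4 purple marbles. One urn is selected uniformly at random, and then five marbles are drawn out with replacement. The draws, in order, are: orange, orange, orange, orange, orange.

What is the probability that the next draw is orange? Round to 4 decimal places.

0.7916

Under each hypothesis, the probability of the observed sequence is: P(data | urn A) = (8/10)(8/10)(8/10)(8/10)(8/10) = 0.32768; P(data | urn B) = (9/11)(9/11)(9/11)(9/11)(9/11) = 0.36665; P(data | urn C) = (5/9)(5/9)(5/9)(5/9)(5/9) = 0.052922.
The prior-weighted likelihoods are 1/3 · 0.32768 = 0.10923, 1/3 · 0.36665 = 0.12222, 1/3 · 0.052922 = 0.017641; with total 0.24908.
The posterior is then P(urn A | data) = 0.43851, P(urn B | data) = 0.49066, P(urn C | data) = 0.070823.
Averaging over the posterior, P(orange next | data) = (4/5)(0.43851) + (9/11)(0.49066) + (5/9)(0.070823) = 0.79161.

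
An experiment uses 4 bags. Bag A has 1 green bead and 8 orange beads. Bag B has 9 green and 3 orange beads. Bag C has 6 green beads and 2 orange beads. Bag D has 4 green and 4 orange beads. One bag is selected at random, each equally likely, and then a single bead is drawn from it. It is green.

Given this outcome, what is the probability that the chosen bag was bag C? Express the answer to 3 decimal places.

0.355

Compute the likelihood of this draw for each case: P(data | bag A) = (1/9) = 1/9; P(data | bag B) = (9/12) = 3/4; P(data | bag C) = (6/8) = 3/4; P(data | bag D) = (4/8) = 1/2.
Multiplying each by its prior: 1/4 · 1/9 = 1/36, 1/4 · 3/4 = 3/16, 1/4 · 3/4 = 3/16, 1/4 · 1/2 = 1/8; summing to 19/36.
So P(bag C | data) = (3/16) / (19/36) = 27/76.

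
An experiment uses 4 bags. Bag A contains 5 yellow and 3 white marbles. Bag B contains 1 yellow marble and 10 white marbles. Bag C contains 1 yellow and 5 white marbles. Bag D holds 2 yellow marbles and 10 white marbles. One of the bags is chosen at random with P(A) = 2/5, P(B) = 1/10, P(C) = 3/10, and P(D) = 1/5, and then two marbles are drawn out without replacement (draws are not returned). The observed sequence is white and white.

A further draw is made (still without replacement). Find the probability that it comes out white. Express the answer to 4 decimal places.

Compute the likelihood of the observed sequence for each case: P(data | bag A) = (3/8)(2/7) = 3/28; P(data | bag B) = (10/11)(9/10) = 9/11; P(data | bag C) = (5/6)(4/5) = 2/3; P(data | bag D) = (10/12)(9/11) = 15/22.
Multiplying each by its prior: 2/5 · 3/28 = 3/70, 1/10 · 9/11 = 9/110, 3/10 · 2/3 = 1/5, 1/5 · 15/22 = 3/22; with total 71/154.
The posterior is then P(bag A | data) = 33/355, P(bag B | data) = 63/355, P(bag C | data) = 154/355, P(bag D | data) = 21/71.
The predictive probability is P(white next | data) = (1/6)(33/355) + (8/9)(63/355) + (3/4)(154/355) + (4/5)(21/71) = 261/355.

0.7352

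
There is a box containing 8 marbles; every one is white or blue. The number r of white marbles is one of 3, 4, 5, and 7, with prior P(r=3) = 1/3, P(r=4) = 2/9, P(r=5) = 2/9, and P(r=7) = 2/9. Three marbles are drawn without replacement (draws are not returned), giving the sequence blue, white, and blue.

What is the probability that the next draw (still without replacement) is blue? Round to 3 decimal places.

0.471

For each hypothesis, P(data | H) works out to: P(data | r = 3) = (5/8)(3/7)(4/6) = 5/28; P(data | r = 4) = (4/8)(4/7)(3/6) = 1/7; P(data | r = 5) = (3/8)(5/7)(2/6) = 5/56; P(data | r = 7) = (1/8)(7/7)(0/6) = 0.
Weighting by the prior gives 1/3 · 5/28 = 5/84, 2/9 · 1/7 = 2/63, 2/9 · 5/56 = 5/252, 2/9 · 0 = 0; summing to 1/9.
Dividing through by the total gives posterior P(r = 3 | data) = 15/28, P(r = 4 | data) = 2/7, P(r = 5 | data) = 5/28, P(r = 7 | data) = 0.
Averaging over the posterior, P(blue next | data) = (3/5)(15/28) + (2/5)(2/7) + (1/5)(5/28) = 33/70.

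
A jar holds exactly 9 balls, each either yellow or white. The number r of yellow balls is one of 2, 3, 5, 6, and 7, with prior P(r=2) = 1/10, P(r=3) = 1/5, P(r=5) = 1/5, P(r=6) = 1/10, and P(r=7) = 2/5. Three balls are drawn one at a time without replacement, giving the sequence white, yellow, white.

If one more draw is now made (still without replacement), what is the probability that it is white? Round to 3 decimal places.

0.496

The likelihood of the observed sequence under each hypothesis: P(data | r = 2) = (7/9)(2/8)(6/7) = 1/6; P(data | r = 3) = (6/9)(3/8)(5/7) = 5/28; P(data | r = 5) = (4/9)(5/8)(3/7) = 5/42; P(data | r = 6) = (3/9)(6/8)(2/7) = 1/14; P(data | r = 7) = (2/9)(7/8)(1/7) = 1/36.
Multiplying each by its prior: 1/10 · 1/6 = 1/60, 1/5 · 5/28 = 1/28, 1/5 · 5/42 = 1/42, 1/10 · 1/14 = 1/140, 2/5 · 1/36 = 1/90; summing to 17/180.
Dividing through by the total gives posterior P(r = 2 | data) = 3/17, P(r = 3 | data) = 45/119, P(r = 5 | data) = 30/119, P(r = 6 | data) = 9/119, P(r = 7 | data) = 2/17.
The predictive probability is P(white next | data) = (5/6)(3/17) + (2/3)(45/119) + (1/3)(30/119) + (1/6)(9/119) + (0)(2/17) = 59/119.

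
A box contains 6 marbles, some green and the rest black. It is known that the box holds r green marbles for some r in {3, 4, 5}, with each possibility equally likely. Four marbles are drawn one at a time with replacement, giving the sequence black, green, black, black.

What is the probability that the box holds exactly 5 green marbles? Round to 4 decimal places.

For each hypothesis, P(data | H) works out to: P(data | r = 3) = (3/6)(3/6)(3/6)(3/6) = 0.0625; P(data | r = 4) = (2/6)(4/6)(2/6)(2/6) = 0.024691; P(data | r = 5) = (1/6)(5/6)(1/6)(1/6) = 0.003858.
The prior-weighted likelihoods are 1/3 · 0.0625 = 0.020833, 1/3 · 0.024691 = 0.0082305, 1/3 · 0.003858 = 0.001286; with total 0.03035.
By Bayes' rule, P(r = 5 | data) = (0.001286) / (0.03035) = 0.042373.

0.0424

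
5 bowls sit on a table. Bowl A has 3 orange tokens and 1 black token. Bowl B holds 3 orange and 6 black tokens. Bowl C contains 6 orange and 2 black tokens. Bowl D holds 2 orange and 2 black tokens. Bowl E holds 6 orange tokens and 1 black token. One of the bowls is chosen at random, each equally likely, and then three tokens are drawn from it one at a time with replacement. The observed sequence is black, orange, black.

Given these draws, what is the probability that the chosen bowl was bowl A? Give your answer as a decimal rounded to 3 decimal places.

0.122

The likelihood of the observed sequence under each hypothesis: P(data | bowl A) = (1/4)(3/4)(1/4) = 0.046875; P(data | bowl B) = (6/9)(3/9)(6/9) = 0.14815; P(data | bowl C) = (2/8)(6/8)(2/8) = 0.046875; P(data | bowl D) = (2/4)(2/4)(2/4) = 0.125; P(data | bowl E) = (1/7)(6/7)(1/7) = 0.017493.
The prior-weighted likelihoods are 1/5 · 0.046875 = 0.009375, 1/5 · 0.14815 = 0.02963, 1/5 · 0.046875 = 0.009375, 1/5 · 0.125 = 0.025, 1/5 · 0.017493 = 0.0034985; with total 0.076878.
By Bayes' rule, P(bowl A | data) = (0.009375) / (0.076878) = 0.12195.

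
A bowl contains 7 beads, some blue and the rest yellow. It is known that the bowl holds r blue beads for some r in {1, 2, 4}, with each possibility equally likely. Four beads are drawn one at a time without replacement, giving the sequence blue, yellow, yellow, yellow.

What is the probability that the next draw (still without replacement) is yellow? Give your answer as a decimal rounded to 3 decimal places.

0.758

The likelihood of the observed sequence under each hypothesis: P(data | r = 1) = (1/7)(6/6)(5/5)(4/4) = 1/7; P(data | r = 2) = (2/7)(5/6)(4/5)(3/4) = 1/7; P(data | r = 4) = (4/7)(3/6)(2/5)(1/4) = 1/35.
Multiplying each by its prior: 1/3 · 1/7 = 1/21, 1/3 · 1/7 = 1/21, 1/3 · 1/35 = 1/105; summing to 11/105.
Dividing through by the total gives posterior P(r = 1 | data) = 5/11, P(r = 2 | data) = 5/11, P(r = 4 | data) = 1/11.
Averaging over the posterior, P(yellow next | data) = (1)(5/11) + (2/3)(5/11) + (0)(1/11) = 25/33.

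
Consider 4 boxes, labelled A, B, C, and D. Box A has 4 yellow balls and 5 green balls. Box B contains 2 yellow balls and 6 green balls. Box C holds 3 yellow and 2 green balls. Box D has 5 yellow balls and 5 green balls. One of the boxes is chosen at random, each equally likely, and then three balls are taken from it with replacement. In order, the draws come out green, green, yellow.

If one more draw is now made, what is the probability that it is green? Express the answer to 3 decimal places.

For each hypothesis, P(data | H) works out to: P(data | box A) = (5/9)(5/9)(4/9) = 0.13717; P(data | box B) = (6/8)(6/8)(2/8) = 0.14062; P(data | box C) = (2/5)(2/5)(3/5) = 0.096; P(data | box D) = (5/10)(5/10)(5/10) = 0.125.
Weighting by the prior gives 1/4 · 0.13717 = 0.034294, 1/4 · 0.14062 = 0.035156, 1/4 · 0.096 = 0.024, 1/4 · 0.125 = 0.03125; summing to 0.1247.
Dividing through by the total gives posterior P(box A | data) = 0.27501, P(box B | data) = 0.28193, P(box C | data) = 0.19246, P(box D | data) = 0.2506.
Averaging over the posterior, P(green next | data) = (5/9)(0.27501) + (3/4)(0.28193) + (2/5)(0.19246) + (1/2)(0.2506) = 0.56651.

0.567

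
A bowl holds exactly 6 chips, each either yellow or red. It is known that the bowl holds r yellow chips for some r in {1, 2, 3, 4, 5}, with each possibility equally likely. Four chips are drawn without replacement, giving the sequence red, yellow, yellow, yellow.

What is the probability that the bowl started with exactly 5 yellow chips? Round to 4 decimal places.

0.4762

For each hypothesis, P(data | H) works out to: P(data | r = 1) = (5/6)(1/5)(0/4) = 0; P(data | r = 2) = (4/6)(2/5)(1/4)(0/3) = 0; P(data | r = 3) = (3/6)(3/5)(2/4)(1/3) = 1/20; P(data | r = 4) = (2/6)(4/5)(3/4)(2/3) = 2/15; P(data | r = 5) = (1/6)(5/5)(4/4)(3/3) = 1/6.
Weighting by the prior gives 1/5 · 0 = 0, 1/5 · 0 = 0, 1/5 · 1/20 = 1/100, 1/5 · 2/15 = 2/75, 1/5 · 1/6 = 1/30; these sum to 7/100.
By Bayes' rule, P(r = 5 | data) = (1/30) / (7/100) = 10/21.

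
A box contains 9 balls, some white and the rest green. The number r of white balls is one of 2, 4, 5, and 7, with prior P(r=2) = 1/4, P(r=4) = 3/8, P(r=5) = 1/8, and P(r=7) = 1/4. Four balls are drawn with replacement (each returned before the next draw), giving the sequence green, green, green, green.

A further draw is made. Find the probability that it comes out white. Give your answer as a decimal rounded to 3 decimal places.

Compute the likelihood of the observed sequence for each case: P(data | r = 2) = (7/9)(7/9)(7/9)(7/9) = 0.36595; P(data | r = 4) = (5/9)(5/9)(5/9)(5/9) = 0.09526; P(data | r = 5) = (4/9)(4/9)(4/9)(4/9) = 0.039018; P(data | r = 7) = (2/9)(2/9)(2/9)(2/9) = 0.0024387.
The prior-weighted likelihoods are 1/4 · 0.36595 = 0.091488, 3/8 · 0.09526 = 0.035722, 1/8 · 0.039018 = 0.0048773, 1/4 · 0.0024387 = 0.00060966; summing to 0.1327.
Normalising, the posterior is P(r = 2 | data) = 0.68945, P(r = 4 | data) = 0.2692, P(r = 5 | data) = 0.036755, P(r = 7 | data) = 0.0045944.
So P(white next | data) = Σ P(white next | H) P(H | data) = (2/9)(0.68945) + (4/9)(0.2692) + (5/9)(0.036755) + (7/9)(0.0045944) = 0.29685.

0.297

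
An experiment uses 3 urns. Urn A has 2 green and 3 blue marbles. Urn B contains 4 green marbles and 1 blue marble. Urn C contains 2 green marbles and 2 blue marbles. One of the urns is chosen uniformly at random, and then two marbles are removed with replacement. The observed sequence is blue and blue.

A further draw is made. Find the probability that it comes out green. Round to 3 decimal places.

For each hypothesis, P(data | H) works out to: P(data | urn A) = (3/5)(3/5) = 9/25; P(data | urn B) = (1/5)(1/5) = 1/25; P(data | urn C) = (2/4)(2/4) = 1/4.
The prior-weighted likelihoods are 1/3 · 9/25 = 3/25, 1/3 · 1/25 = 1/75, 1/3 · 1/4 = 1/12; these sum to 13/60.
The posterior is then P(urn A | data) = 36/65, P(urn B | data) = 4/65, P(urn C | data) = 5/13.
So P(green next | data) = Σ P(green next | H) P(H | data) = (2/5)(36/65) + (4/5)(4/65) + (1/2)(5/13) = 301/650.

0.463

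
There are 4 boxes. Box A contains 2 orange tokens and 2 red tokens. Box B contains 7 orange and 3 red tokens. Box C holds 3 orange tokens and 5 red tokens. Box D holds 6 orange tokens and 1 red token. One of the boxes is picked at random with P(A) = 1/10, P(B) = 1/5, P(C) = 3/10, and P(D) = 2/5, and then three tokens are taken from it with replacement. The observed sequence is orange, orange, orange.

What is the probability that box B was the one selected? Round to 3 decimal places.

0.197

Compute the likelihood of the observed sequence for each case: P(data | box A) = (2/4)(2/4)(2/4) = 0.125; P(data | box B) = (7/10)(7/10)(7/10) = 0.343; P(data | box C) = (3/8)(3/8)(3/8) = 0.052734; P(data | box D) = (6/7)(6/7)(6/7) = 0.62974.
Weighting by the prior gives 1/10 · 0.125 = 0.0125, 1/5 · 0.343 = 0.0686, 3/10 · 0.052734 = 0.01582, 2/5 · 0.62974 = 0.2519; summing to 0.34882.
Hence P(box B | data) = (0.0686) / (0.34882) = 0.19667.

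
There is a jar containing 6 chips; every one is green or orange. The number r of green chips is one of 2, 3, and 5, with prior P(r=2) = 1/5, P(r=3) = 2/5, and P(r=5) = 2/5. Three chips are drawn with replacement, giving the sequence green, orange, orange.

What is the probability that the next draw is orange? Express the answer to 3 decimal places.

Under each hypothesis, the probability of the observed sequence is: P(data | r = 2) = (2/6)(4/6)(4/6) = 4/27; P(data | r = 3) = (3/6)(3/6)(3/6) = 1/8; P(data | r = 5) = (5/6)(1/6)(1/6) = 5/216.
Weighting by the prior gives 1/5 · 4/27 = 4/135, 2/5 · 1/8 = 1/20, 2/5 · 5/216 = 1/108; summing to 4/45.
The posterior is then P(r = 2 | data) = 1/3, P(r = 3 | data) = 9/16, P(r = 5 | data) = 5/48.
Averaging over the posterior, P(orange next | data) = (2/3)(1/3) + (1/2)(9/16) + (1/6)(5/48) = 25/48.

0.521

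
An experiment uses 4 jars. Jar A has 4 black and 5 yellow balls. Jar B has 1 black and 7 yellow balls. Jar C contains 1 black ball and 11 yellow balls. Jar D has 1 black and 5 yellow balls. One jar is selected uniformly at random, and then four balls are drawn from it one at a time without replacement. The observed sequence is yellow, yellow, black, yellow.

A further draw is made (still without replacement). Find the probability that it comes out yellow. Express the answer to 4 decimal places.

0.8952

Under each hypothesis, the probability of the observed sequence is: P(data | jar A) = (5/9)(4/8)(4/7)(3/6) = 0.079365; P(data | jar B) = (7/8)(6/7)(1/6)(5/5) = 0.125; P(data | jar C) = (11/12)(10/11)(1/10)(9/9) = 0.083333; P(data | jar D) = (5/6)(4/5)(1/4)(3/3) = 0.16667.
Multiplying each by its prior: 1/4 · 0.079365 = 0.019841, 1/4 · 0.125 = 0.03125, 1/4 · 0.083333 = 0.020833, 1/4 · 0.16667 = 0.041667; summing to 0.11359.
The posterior is then P(jar A | data) = 0.17467, P(jar B | data) = 0.27511, P(jar C | data) = 0.18341, P(jar D | data) = 0.36681.
Averaging over the posterior, P(yellow next | data) = (2/5)(0.17467) + (1)(0.27511) + (1)(0.18341) + (1)(0.36681) = 0.8952.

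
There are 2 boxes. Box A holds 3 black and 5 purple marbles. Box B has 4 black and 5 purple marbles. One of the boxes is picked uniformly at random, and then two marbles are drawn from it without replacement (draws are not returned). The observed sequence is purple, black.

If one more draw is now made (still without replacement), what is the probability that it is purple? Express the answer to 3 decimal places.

0.618

Compute the likelihood of the observed sequence for each case: P(data | box A) = (5/8)(3/7) = 0.26786; P(data | box B) = (5/9)(4/8) = 0.27778.
The prior-weighted likelihoods are 1/2 · 0.26786 = 0.13393, 1/2 · 0.27778 = 0.13889; with total 0.27282.
Dividing through by the total gives posterior P(box A | data) = 0.49091, P(box B | data) = 0.50909.
So P(purple next | data) = Σ P(purple next | H) P(H | data) = (2/3)(0.49091) + (4/7)(0.50909) = 0.61818.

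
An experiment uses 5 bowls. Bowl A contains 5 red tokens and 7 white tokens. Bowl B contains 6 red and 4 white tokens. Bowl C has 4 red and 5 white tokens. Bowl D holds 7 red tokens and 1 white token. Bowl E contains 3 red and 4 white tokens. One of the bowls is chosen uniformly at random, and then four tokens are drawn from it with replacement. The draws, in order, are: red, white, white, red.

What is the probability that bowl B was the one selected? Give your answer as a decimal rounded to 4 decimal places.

The likelihood of the observed sequence under each hypothesis: P(data | bowl A) = (5/12)(7/12)(7/12)(5/12) = 0.059076; P(data | bowl B) = (6/10)(4/10)(4/10)(6/10) = 0.0576; P(data | bowl C) = (4/9)(5/9)(5/9)(4/9) = 0.060966; P(data | bowl D) = (7/8)(1/8)(1/8)(7/8) = 0.011963; P(data | bowl E) = (3/7)(4/7)(4/7)(3/7) = 0.059975.
The prior-weighted likelihoods are 1/5 · 0.059076 = 0.011815, 1/5 · 0.0576 = 0.01152, 1/5 · 0.060966 = 0.012193, 1/5 · 0.011963 = 0.0023926, 1/5 · 0.059975 = 0.011995; summing to 0.049916.
Hence P(bowl B | data) = (0.01152) / (0.049916) = 0.23079.

0.2308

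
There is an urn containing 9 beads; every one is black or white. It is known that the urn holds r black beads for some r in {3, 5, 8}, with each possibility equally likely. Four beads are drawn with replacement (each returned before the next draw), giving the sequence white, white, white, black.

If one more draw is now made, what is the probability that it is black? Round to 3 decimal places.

0.411

Compute the likelihood of the observed sequence for each case: P(data | r = 3) = (6/9)(6/9)(6/9)(3/9) = 0.098765; P(data | r = 5) = (4/9)(4/9)(4/9)(5/9) = 0.048773; P(data | r = 8) = (1/9)(1/9)(1/9)(8/9) = 0.0012193.
Multiplying each by its prior: 1/3 · 0.098765 = 0.032922, 1/3 · 0.048773 = 0.016258, 1/3 · 0.0012193 = 0.00040644; these sum to 0.049586.
The posterior is then P(r = 3 | data) = 0.66393, P(r = 5 | data) = 0.32787, P(r = 8 | data) = 0.0081967.
The predictive probability is P(black next | data) = (1/3)(0.66393) + (5/9)(0.32787) + (8/9)(0.0081967) = 0.41075.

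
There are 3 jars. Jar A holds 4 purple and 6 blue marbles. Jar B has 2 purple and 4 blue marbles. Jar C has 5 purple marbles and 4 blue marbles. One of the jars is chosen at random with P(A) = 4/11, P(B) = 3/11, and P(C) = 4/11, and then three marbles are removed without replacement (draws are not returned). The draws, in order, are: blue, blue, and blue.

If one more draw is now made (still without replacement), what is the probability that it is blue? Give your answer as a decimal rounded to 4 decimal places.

Compute the likelihood of the observed sequence for each case: P(data | jar A) = (6/10)(5/9)(4/8) = 1/6; P(data | jar B) = (4/6)(3/5)(2/4) = 1/5; P(data | jar C) = (4/9)(3/8)(2/7) = 1/21.
The prior-weighted likelihoods are 4/11 · 1/6 = 2/33, 3/11 · 1/5 = 3/55, 4/11 · 1/21 = 4/231; these sum to 51/385.
Dividing through by the total gives posterior P(jar A | data) = 70/153, P(jar B | data) = 7/17, P(jar C | data) = 20/153.
So P(blue next | data) = Σ P(blue next | H) P(H | data) = (3/7)(70/153) + (1/3)(7/17) + (1/6)(20/153) = 163/459.

0.3551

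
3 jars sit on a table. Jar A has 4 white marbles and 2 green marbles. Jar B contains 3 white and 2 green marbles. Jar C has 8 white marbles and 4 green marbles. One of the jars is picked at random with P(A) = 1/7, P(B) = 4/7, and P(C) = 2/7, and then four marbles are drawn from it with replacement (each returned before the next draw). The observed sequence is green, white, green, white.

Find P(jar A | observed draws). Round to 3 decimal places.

Under each hypothesis, the probability of the observed sequence is: P(data | jar A) = (2/6)(4/6)(2/6)(4/6) = 0.049383; P(data | jar B) = (2/5)(3/5)(2/5)(3/5) = 0.0576; P(data | jar C) = (4/12)(8/12)(4/12)(8/12) = 0.049383.
Weighting by the prior gives 1/7 · 0.049383 = 0.0070547, 4/7 · 0.0576 = 0.032914, 2/7 · 0.049383 = 0.014109; summing to 0.054078.
So P(jar A | data) = (0.0070547) / (0.054078) = 0.13045.

0.130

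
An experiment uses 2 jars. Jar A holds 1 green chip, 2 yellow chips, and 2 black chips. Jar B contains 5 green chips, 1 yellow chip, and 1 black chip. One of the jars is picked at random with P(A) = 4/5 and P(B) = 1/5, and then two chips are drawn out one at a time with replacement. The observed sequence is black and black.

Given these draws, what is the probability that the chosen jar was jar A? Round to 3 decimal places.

The likelihood of the observed sequence under each hypothesis: P(data | jar A) = (2/5)(2/5) = 0.16; P(data | jar B) = (1/7)(1/7) = 0.020408.
Multiplying each by its prior: 4/5 · 0.16 = 0.128, 1/5 · 0.020408 = 0.0040816; with total 0.13208.
By Bayes' rule, P(jar A | data) = (0.128) / (0.13208) = 0.9691.

0.969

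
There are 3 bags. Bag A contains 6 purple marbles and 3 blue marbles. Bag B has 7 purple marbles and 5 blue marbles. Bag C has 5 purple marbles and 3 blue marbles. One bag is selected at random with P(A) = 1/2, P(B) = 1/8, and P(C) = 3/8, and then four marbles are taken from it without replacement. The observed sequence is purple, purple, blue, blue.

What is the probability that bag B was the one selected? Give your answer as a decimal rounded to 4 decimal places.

0.1352

The likelihood of the observed sequence under each hypothesis: P(data | bag A) = (6/9)(5/8)(3/7)(2/6) = 0.059524; P(data | bag B) = (7/12)(6/11)(5/10)(4/9) = 0.070707; P(data | bag C) = (5/8)(4/7)(3/6)(2/5) = 0.071429.
Weighting by the prior gives 1/2 · 0.059524 = 0.029762, 1/8 · 0.070707 = 0.0088384, 3/8 · 0.071429 = 0.026786; summing to 0.065386.
By Bayes' rule, P(bag B | data) = (0.0088384) / (0.065386) = 0.13517.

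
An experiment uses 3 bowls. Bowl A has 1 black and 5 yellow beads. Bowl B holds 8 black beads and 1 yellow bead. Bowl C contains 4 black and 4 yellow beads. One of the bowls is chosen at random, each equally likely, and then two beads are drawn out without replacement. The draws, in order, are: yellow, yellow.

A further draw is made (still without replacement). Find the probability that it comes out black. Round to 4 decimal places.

0.3514

For each hypothesis, P(data | H) works out to: P(data | bowl A) = (5/6)(4/5) = 2/3; P(data | bowl B) = (1/9)(0/8) = 0; P(data | bowl C) = (4/8)(3/7) = 3/14.
The prior-weighted likelihoods are 1/3 · 2/3 = 2/9, 1/3 · 0 = 0, 1/3 · 3/14 = 1/14; with total 37/126.
Normalising, the posterior is P(bowl A | data) = 28/37, P(bowl B | data) = 0, P(bowl C | data) = 9/37.
Averaging over the posterior, P(black next | data) = (1/4)(28/37) + (2/3)(9/37) = 13/37.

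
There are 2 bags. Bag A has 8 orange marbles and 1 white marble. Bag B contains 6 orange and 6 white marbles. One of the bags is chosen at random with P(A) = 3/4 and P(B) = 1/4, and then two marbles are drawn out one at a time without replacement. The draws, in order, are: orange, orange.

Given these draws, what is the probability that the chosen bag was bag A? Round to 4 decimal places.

0.9112

For each hypothesis, P(data | H) works out to: P(data | bag A) = (8/9)(7/8) = 7/9; P(data | bag B) = (6/12)(5/11) = 5/22.
Weighting by the prior gives 3/4 · 7/9 = 7/12, 1/4 · 5/22 = 5/88; with total 169/264.
By Bayes' rule, P(bag A | data) = (7/12) / (169/264) = 154/169.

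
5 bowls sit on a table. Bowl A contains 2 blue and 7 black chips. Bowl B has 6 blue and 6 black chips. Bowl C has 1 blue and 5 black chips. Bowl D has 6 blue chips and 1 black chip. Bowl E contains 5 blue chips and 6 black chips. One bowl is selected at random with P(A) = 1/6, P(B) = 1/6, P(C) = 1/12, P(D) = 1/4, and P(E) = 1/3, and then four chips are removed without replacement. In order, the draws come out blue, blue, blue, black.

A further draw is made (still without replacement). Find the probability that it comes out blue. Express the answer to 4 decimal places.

The likelihood of the observed sequence under each hypothesis: P(data | bowl A) = (2/9)(1/8)(0/7) = 0; P(data | bowl B) = (6/12)(5/11)(4/10)(6/9) = 0.060606; P(data | bowl C) = (1/6)(0/5) = 0; P(data | bowl D) = (6/7)(5/6)(4/5)(1/4) = 0.14286; P(data | bowl E) = (5/11)(4/10)(3/9)(6/8) = 0.045455.
Weighting by the prior gives 1/6 · 0 = 0, 1/6 · 0.060606 = 0.010101, 1/12 · 0 = 0, 1/4 · 0.14286 = 0.035714, 1/3 · 0.045455 = 0.015152; summing to 0.060967.
The posterior is then P(bowl A | data) = 0, P(bowl B | data) = 0.16568, P(bowl C | data) = 0, P(bowl D | data) = 0.5858, P(bowl E | data) = 0.24852.
Averaging over the posterior, P(blue next | data) = (3/8)(0.16568) + (1)(0.5858) + (2/7)(0.24852) = 0.71893.

0.7189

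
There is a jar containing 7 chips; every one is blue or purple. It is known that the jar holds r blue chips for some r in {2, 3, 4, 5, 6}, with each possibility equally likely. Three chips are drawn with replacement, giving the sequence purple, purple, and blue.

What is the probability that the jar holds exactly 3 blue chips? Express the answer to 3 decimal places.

0.300

For each hypothesis, P(data | H) works out to: P(data | r = 2) = (5/7)(5/7)(2/7) = 0.14577; P(data | r = 3) = (4/7)(4/7)(3/7) = 0.13994; P(data | r = 4) = (3/7)(3/7)(4/7) = 0.10496; P(data | r = 5) = (2/7)(2/7)(5/7) = 0.058309; P(data | r = 6) = (1/7)(1/7)(6/7) = 0.017493.
Multiplying each by its prior: 1/5 · 0.14577 = 0.029155, 1/5 · 0.13994 = 0.027988, 1/5 · 0.10496 = 0.020991, 1/5 · 0.058309 = 0.011662, 1/5 · 0.017493 = 0.0034985; with total 0.093294.
So P(r = 3 | data) = (0.027988) / (0.093294) = 0.3.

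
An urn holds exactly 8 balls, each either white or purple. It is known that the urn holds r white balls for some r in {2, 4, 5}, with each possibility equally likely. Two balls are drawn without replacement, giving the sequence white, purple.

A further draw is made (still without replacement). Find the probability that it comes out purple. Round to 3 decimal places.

0.535

Compute the likelihood of the observed sequence for each case: P(data | r = 2) = (2/8)(6/7) = 3/14; P(data | r = 4) = (4/8)(4/7) = 2/7; P(data | r = 5) = (5/8)(3/7) = 15/56.
The prior-weighted likelihoods are 1/3 · 3/14 = 1/14, 1/3 · 2/7 = 2/21, 1/3 · 15/56 = 5/56; with total 43/168.
The posterior is then P(r = 2 | data) = 12/43, P(r = 4 | data) = 16/43, P(r = 5 | data) = 15/43.
So P(purple next | data) = Σ P(purple next | H) P(H | data) = (5/6)(12/43) + (1/2)(16/43) + (1/3)(15/43) = 23/43.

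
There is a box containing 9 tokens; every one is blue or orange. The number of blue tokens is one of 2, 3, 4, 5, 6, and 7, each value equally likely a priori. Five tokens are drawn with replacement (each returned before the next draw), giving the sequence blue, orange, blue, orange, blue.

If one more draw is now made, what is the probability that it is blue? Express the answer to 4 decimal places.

0.5551

Compute the likelihood of the observed sequence for each case: P(data | r = 2) = (2/9)(7/9)(2/9)(7/9)(2/9) = 0.0066386; P(data | r = 3) = (3/9)(6/9)(3/9)(6/9)(3/9) = 0.016461; P(data | r = 4) = (4/9)(5/9)(4/9)(5/9)(4/9) = 0.027096; P(data | r = 5) = (5/9)(4/9)(5/9)(4/9)(5/9) = 0.03387; P(data | r = 6) = (6/9)(3/9)(6/9)(3/9)(6/9) = 0.032922; P(data | r = 7) = (7/9)(2/9)(7/9)(2/9)(7/9) = 0.023235.
Weighting by the prior gives 1/6 · 0.0066386 = 0.0011064, 1/6 · 0.016461 = 0.0027435, 1/6 · 0.027096 = 0.004516, 1/6 · 0.03387 = 0.005645, 1/6 · 0.032922 = 0.005487, 1/6 · 0.023235 = 0.0038725; with total 0.02337.
Normalising, the posterior is P(r = 2 | data) = 0.047343, P(r = 3 | data) = 0.11739, P(r = 4 | data) = 0.19324, P(r = 5 | data) = 0.24155, P(r = 6 | data) = 0.23478, P(r = 7 | data) = 0.1657.
The predictive probability is P(blue next | data) = (2/9)(0.047343) + (1/3)(0.11739) + (4/9)(0.19324) + (5/9)(0.24155) + (2/3)(0.23478) + (7/9)(0.1657) = 0.55513.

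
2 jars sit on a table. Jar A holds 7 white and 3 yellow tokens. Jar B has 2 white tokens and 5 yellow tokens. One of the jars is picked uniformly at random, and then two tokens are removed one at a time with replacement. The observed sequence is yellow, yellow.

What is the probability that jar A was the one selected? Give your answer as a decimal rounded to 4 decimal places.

0.1499

The likelihood of the observed sequence under each hypothesis: P(data | jar A) = (3/10)(3/10) = 0.09; P(data | jar B) = (5/7)(5/7) = 0.5102.
Weighting by the prior gives 1/2 · 0.09 = 0.045, 1/2 · 0.5102 = 0.2551; these sum to 0.3001.
By Bayes' rule, P(jar A | data) = (0.045) / (0.3001) = 0.14995.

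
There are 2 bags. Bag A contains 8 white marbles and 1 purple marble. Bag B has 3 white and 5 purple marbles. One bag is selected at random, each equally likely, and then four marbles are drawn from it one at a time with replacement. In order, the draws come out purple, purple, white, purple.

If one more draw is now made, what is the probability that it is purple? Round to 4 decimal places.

0.6182

The likelihood of the observed sequence under each hypothesis: P(data | bag A) = (1/9)(1/9)(8/9)(1/9) = 0.0012193; P(data | bag B) = (5/8)(5/8)(3/8)(5/8) = 0.091553.
Multiplying each by its prior: 1/2 · 0.0012193 = 0.00060966, 1/2 · 0.091553 = 0.045776; these sum to 0.046386.
Normalising, the posterior is P(bag A | data) = 0.013143, P(bag B | data) = 0.98686.
So P(purple next | data) = Σ P(purple next | H) P(H | data) = (1/9)(0.013143) + (5/8)(0.98686) = 0.61825.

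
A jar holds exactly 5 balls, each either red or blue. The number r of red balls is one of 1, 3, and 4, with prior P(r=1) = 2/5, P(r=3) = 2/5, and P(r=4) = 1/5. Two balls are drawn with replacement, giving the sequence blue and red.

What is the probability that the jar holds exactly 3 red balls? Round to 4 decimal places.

0.5000

For each hypothesis, P(data | H) works out to: P(data | r = 1) = (4/5)(1/5) = 4/25; P(data | r = 3) = (2/5)(3/5) = 6/25; P(data | r = 4) = (1/5)(4/5) = 4/25.
The prior-weighted likelihoods are 2/5 · 4/25 = 8/125, 2/5 · 6/25 = 12/125, 1/5 · 4/25 = 4/125; with total 24/125.
Therefore the posterior P(r = 3 | data) = (12/125) / (24/125) = 1/2.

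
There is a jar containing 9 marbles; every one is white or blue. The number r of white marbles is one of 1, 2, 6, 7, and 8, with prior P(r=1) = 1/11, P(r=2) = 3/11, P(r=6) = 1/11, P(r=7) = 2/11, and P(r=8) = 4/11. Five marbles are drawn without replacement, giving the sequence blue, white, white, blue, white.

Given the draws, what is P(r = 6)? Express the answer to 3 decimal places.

0.462

Compute the likelihood of the observed sequence for each case: P(data | r = 1) = (8/9)(1/8)(0/7) = 0; P(data | r = 2) = (7/9)(2/8)(1/7)(6/6)(0/5) = 0; P(data | r = 6) = (3/9)(6/8)(5/7)(2/6)(4/5) = 0.047619; P(data | r = 7) = (2/9)(7/8)(6/7)(1/6)(5/5) = 0.027778; P(data | r = 8) = (1/9)(8/8)(7/7)(0/6) = 0.
Weighting by the prior gives 1/11 · 0 = 0, 3/11 · 0 = 0, 1/11 · 0.047619 = 0.004329, 2/11 · 0.027778 = 0.0050505, 4/11 · 0 = 0; these sum to 0.0093795.
Therefore the posterior P(r = 6 | data) = (0.004329) / (0.0093795) = 0.46154.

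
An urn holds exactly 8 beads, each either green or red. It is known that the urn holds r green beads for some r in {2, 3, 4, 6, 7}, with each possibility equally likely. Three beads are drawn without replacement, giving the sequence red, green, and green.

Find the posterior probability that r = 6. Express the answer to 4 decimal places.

Compute the likelihood of the observed sequence for each case: P(data | r = 2) = (6/8)(2/7)(1/6) = 1/28; P(data | r = 3) = (5/8)(3/7)(2/6) = 5/56; P(data | r = 4) = (4/8)(4/7)(3/6) = 1/7; P(data | r = 6) = (2/8)(6/7)(5/6) = 5/28; P(data | r = 7) = (1/8)(7/7)(6/6) = 1/8.
The prior-weighted likelihoods are 1/5 · 1/28 = 1/140, 1/5 · 5/56 = 1/56, 1/5 · 1/7 = 1/35, 1/5 · 5/28 = 1/28, 1/5 · 1/8 = 1/40; these sum to 4/35.
By Bayes' rule, P(r = 6 | data) = (1/28) / (4/35) = 5/16.

0.3125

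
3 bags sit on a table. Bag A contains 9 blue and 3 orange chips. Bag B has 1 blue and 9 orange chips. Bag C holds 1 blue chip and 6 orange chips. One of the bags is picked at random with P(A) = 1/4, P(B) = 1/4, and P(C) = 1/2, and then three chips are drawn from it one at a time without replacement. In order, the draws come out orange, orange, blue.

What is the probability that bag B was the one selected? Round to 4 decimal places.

0.2344

Compute the likelihood of the observed sequence for each case: P(data | bag A) = (3/12)(2/11)(9/10) = 0.040909; P(data | bag B) = (9/10)(8/9)(1/8) = 0.1; P(data | bag C) = (6/7)(5/6)(1/5) = 0.14286.
Weighting by the prior gives 1/4 · 0.040909 = 0.010227, 1/4 · 0.1 = 0.025, 1/2 · 0.14286 = 0.071429; with total 0.10666.
Hence P(bag B | data) = (0.025) / (0.10666) = 0.2344.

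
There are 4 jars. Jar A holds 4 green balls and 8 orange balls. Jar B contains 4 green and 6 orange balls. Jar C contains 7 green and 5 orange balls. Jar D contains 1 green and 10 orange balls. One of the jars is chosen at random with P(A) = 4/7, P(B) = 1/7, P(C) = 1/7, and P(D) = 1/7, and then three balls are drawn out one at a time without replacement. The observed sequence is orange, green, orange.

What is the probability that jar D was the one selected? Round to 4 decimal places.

0.0872

Under each hypothesis, the probability of the observed sequence is: P(data | jar A) = (8/12)(4/11)(7/10) = 0.1697; P(data | jar B) = (6/10)(4/9)(5/8) = 0.16667; P(data | jar C) = (5/12)(7/11)(4/10) = 0.10606; P(data | jar D) = (10/11)(1/10)(9/9) = 0.090909.
Weighting by the prior gives 4/7 · 0.1697 = 0.09697, 1/7 · 0.16667 = 0.02381, 1/7 · 0.10606 = 0.015152, 1/7 · 0.090909 = 0.012987; with total 0.14892.
Hence P(jar D | data) = (0.012987) / (0.14892) = 0.087209.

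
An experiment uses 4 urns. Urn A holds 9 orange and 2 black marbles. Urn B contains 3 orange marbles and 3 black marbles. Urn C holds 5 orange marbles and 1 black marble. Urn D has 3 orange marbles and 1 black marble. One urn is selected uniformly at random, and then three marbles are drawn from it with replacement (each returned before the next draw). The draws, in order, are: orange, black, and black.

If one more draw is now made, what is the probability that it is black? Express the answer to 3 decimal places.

For each hypothesis, P(data | H) works out to: P(data | urn A) = (9/11)(2/11)(2/11) = 0.027047; P(data | urn B) = (3/6)(3/6)(3/6) = 0.125; P(data | urn C) = (5/6)(1/6)(1/6) = 0.023148; P(data | urn D) = (3/4)(1/4)(1/4) = 0.046875.
The prior-weighted likelihoods are 1/4 · 0.027047 = 0.0067618, 1/4 · 0.125 = 0.03125, 1/4 · 0.023148 = 0.005787, 1/4 · 0.046875 = 0.011719; these sum to 0.055518.
Normalising, the posterior is P(urn A | data) = 0.1218, P(urn B | data) = 0.56288, P(urn C | data) = 0.10424, P(urn D | data) = 0.21108.
So P(black next | data) = Σ P(black next | H) P(H | data) = (2/11)(0.1218) + (1/2)(0.56288) + (1/6)(0.10424) + (1/4)(0.21108) = 0.37373.

0.374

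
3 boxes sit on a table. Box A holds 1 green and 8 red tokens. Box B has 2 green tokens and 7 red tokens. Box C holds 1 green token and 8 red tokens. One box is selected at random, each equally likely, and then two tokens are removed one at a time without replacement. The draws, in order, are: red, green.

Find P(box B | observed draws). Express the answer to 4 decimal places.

Compute the likelihood of the observed sequence for each case: P(data | box A) = (8/9)(1/8) = 1/9; P(data | box B) = (7/9)(2/8) = 7/36; P(data | box C) = (8/9)(1/8) = 1/9.
Weighting by the prior gives 1/3 · 1/9 = 1/27, 1/3 · 7/36 = 7/108, 1/3 · 1/9 = 1/27; with total 5/36.
By Bayes' rule, P(box B | data) = (7/108) / (5/36) = 7/15.

0.4667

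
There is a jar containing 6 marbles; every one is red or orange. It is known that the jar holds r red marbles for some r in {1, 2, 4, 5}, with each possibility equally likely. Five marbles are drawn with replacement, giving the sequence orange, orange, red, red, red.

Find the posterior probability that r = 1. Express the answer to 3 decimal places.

0.047

For each hypothesis, P(data | H) works out to: P(data | r = 1) = (5/6)(5/6)(1/6)(1/6)(1/6) = 0.003215; P(data | r = 2) = (4/6)(4/6)(2/6)(2/6)(2/6) = 0.016461; P(data | r = 4) = (2/6)(2/6)(4/6)(4/6)(4/6) = 0.032922; P(data | r = 5) = (1/6)(1/6)(5/6)(5/6)(5/6) = 0.016075.
The prior-weighted likelihoods are 1/4 · 0.003215 = 0.00080376, 1/4 · 0.016461 = 0.0041152, 1/4 · 0.032922 = 0.0082305, 1/4 · 0.016075 = 0.0040188; summing to 0.017168.
Hence P(r = 1 | data) = (0.00080376) / (0.017168) = 0.046816.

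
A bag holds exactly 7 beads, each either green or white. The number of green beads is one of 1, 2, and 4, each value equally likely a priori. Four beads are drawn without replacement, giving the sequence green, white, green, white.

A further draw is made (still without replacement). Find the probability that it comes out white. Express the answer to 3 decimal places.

Under each hypothesis, the probability of the observed sequence is: P(data | r = 1) = (1/7)(6/6)(0/5) = 0; P(data | r = 2) = (2/7)(5/6)(1/5)(4/4) = 1/21; P(data | r = 4) = (4/7)(3/6)(3/5)(2/4) = 3/35.
The prior-weighted likelihoods are 1/3 · 0 = 0, 1/3 · 1/21 = 1/63, 1/3 · 3/35 = 1/35; summing to 2/45.
Normalising, the posterior is P(r = 1 | data) = 0, P(r = 2 | data) = 5/14, P(r = 4 | data) = 9/14.
Averaging over the posterior, P(white next | data) = (1)(5/14) + (1/3)(9/14) = 4/7.

0.571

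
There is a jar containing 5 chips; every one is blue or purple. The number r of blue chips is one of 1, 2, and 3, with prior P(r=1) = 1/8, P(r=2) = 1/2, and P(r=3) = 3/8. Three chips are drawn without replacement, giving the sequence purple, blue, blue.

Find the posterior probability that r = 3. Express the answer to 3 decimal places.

0.600

The likelihood of the observed sequence under each hypothesis: P(data | r = 1) = (4/5)(1/4)(0/3) = 0; P(data | r = 2) = (3/5)(2/4)(1/3) = 1/10; P(data | r = 3) = (2/5)(3/4)(2/3) = 1/5.
Weighting by the prior gives 1/8 · 0 = 0, 1/2 · 1/10 = 1/20, 3/8 · 1/5 = 3/40; with total 1/8.
Therefore the posterior P(r = 3 | data) = (3/40) / (1/8) = 3/5.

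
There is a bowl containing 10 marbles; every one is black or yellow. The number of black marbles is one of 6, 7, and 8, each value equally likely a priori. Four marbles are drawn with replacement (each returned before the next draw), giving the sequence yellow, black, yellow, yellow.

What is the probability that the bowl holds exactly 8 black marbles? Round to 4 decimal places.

Under each hypothesis, the probability of the observed sequence is: P(data | r = 6) = (4/10)(6/10)(4/10)(4/10) = 0.0384; P(data | r = 7) = (3/10)(7/10)(3/10)(3/10) = 0.0189; P(data | r = 8) = (2/10)(8/10)(2/10)(2/10) = 0.0064.
Weighting by the prior gives 1/3 · 0.0384 = 0.0128, 1/3 · 0.0189 = 0.0063, 1/3 · 0.0064 = 0.0021333; these sum to 0.021233.
By Bayes' rule, P(r = 8 | data) = (0.0021333) / (0.021233) = 0.10047.

0.1005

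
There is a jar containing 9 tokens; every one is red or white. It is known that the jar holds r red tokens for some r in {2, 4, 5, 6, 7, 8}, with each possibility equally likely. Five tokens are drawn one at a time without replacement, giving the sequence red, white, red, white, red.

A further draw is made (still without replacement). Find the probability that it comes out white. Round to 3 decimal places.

0.385

The likelihood of the observed sequence under each hypothesis: P(data | r = 2) = (2/9)(7/8)(1/7)(6/6)(0/5) = 0; P(data | r = 4) = (4/9)(5/8)(3/7)(4/6)(2/5) = 2/63; P(data | r = 5) = (5/9)(4/8)(4/7)(3/6)(3/5) = 1/21; P(data | r = 6) = (6/9)(3/8)(5/7)(2/6)(4/5) = 1/21; P(data | r = 7) = (7/9)(2/8)(6/7)(1/6)(5/5) = 1/36; P(data | r = 8) = (8/9)(1/8)(7/7)(0/6) = 0.
The prior-weighted likelihoods are 1/6 · 0 = 0, 1/6 · 2/63 = 1/189, 1/6 · 1/21 = 1/126, 1/6 · 1/21 = 1/126, 1/6 · 1/36 = 1/216, 1/6 · 0 = 0; with total 13/504.
The posterior is then P(r = 2 | data) = 0, P(r = 4 | data) = 8/39, P(r = 5 | data) = 4/13, P(r = 6 | data) = 4/13, P(r = 7 | data) = 7/39, P(r = 8 | data) = 0.
Averaging over the posterior, P(white next | data) = (3/4)(8/39) + (1/2)(4/13) + (1/4)(4/13) + (0)(7/39) = 5/13.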